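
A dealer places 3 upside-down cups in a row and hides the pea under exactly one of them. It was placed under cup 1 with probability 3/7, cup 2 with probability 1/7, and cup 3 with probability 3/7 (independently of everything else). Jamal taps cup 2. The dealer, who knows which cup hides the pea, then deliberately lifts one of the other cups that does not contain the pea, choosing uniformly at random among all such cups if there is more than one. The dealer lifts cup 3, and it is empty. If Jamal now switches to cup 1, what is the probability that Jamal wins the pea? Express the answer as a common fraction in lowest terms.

Apply Bayes' rule, conditioning on where the pea actually is.
If it is under cup 1 (prior 3/7): the dealer has no choice, probability 1; weight (3/7)·1 = 3/7.
If it is under cup 2 (prior 1/7): the dealer has 2 equally likely choices, so probability 1/2; weight (1/7)·(1/2) = 1/14.
If it is under cup 3 (prior 3/7): the dealer opened cup 3, so this case is ruled out; weight (3/7)·0 = 0.
The weights sum to 1/2.
So P(the pea under cup 1 | the dealer opened cup 3) = (3/7) / (1/2) = 6/7.

6/7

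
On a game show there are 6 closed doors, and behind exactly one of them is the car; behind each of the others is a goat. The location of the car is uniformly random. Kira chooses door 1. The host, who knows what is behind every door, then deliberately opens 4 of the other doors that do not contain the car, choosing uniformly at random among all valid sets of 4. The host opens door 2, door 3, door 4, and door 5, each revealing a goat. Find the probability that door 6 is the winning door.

5/6

Consider each possible location of the car in turn.
If it is behind door 1 (prior 1/6): the host has 5 equally likely choices, so probability 1/5; weight (1/6)·(1/5) = 1/30.
If it is behind any of doors 2, 3, 4, and 5 (prior 1/6 each): that door was opened and seen not to hold the prize — ruled out; weight (1/6)·0 = 0 each.
If it is behind door 6 (prior 1/6): the host has no choice, probability 1; weight (1/6)·1 = 1/6.
The weights sum to 1/5.
So P(the car behind door 6 | the host opened door 2, door 3, door 4, and door 5) = (1/6) / (1/5) = 5/6.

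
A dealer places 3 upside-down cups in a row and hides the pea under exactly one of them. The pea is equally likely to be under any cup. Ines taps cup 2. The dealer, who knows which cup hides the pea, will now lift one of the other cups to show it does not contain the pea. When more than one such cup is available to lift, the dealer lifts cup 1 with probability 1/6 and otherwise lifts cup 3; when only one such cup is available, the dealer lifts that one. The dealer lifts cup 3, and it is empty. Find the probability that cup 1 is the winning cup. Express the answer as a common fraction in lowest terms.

Condition on the true location of the pea.
If it is under cup 1 (prior 1/3): only cup 3 is available, probability 1; weight (1/3)·1 = 1/3.
If it is under cup 2 (prior 1/3): cup 1 is available but not opened, probability 5/6; weight (1/3)·(5/6) = 5/18.
If it is under cup 3 (prior 1/3): the dealer opened cup 3, so this case is ruled out; weight (1/3)·0 = 0.
The weights sum to 11/18.
So P(the pea under cup 1 | the dealer opened cup 3) = (1/3) / (11/18) = 6/11.

6/11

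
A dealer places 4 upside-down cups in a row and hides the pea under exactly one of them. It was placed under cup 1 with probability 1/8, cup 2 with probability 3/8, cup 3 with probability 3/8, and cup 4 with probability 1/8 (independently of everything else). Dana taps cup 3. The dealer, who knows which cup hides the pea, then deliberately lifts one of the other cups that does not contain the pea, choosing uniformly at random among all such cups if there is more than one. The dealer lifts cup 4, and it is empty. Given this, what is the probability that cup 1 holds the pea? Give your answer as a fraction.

Apply Bayes' rule, conditioning on where the pea actually is.
If it is under cup 1 (prior 1/8): the dealer has 2 equally likely choices, so probability 1/2; weight (1/8)·(1/2) = 1/16.
If it is under cup 2 (prior 3/8): the dealer has 2 equally likely choices, so probability 1/2; weight (3/8)·(1/2) = 3/16.
If it is under cup 3 (prior 3/8): the dealer has 3 equally likely choices, so probability 1/3; weight (3/8)·(1/3) = 1/8.
If it is under cup 4 (prior 1/8): the dealer opened cup 4, so this case is ruled out; weight (1/8)·0 = 0.
The weights sum to 3/8.
So P(the pea under cup 1 | the dealer opened cup 4) = (1/16) / (3/8) = 1/6.

1/6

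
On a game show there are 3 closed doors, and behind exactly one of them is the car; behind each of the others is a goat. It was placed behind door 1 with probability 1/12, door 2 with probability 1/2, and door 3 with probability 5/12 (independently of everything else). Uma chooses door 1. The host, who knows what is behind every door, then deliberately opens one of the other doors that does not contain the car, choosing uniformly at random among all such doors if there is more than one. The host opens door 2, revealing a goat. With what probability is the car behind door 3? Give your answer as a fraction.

10/11

Apply Bayes' rule, conditioning on where the car actually is.
If it is behind door 1 (prior 1/12): the host has 2 equally likely choices, so probability 1/2; weight (1/12)·(1/2) = 1/24.
If it is behind door 2 (prior 1/2): the host opened door 2, so this case is ruled out; weight (1/2)·0 = 0.
If it is behind door 3 (prior 5/12): the host has no choice, probability 1; weight (5/12)·1 = 5/12.
The weights sum to 11/24.
So P(the car behind door 3 | the host opened door 2) = (5/12) / (11/24) = 10/11.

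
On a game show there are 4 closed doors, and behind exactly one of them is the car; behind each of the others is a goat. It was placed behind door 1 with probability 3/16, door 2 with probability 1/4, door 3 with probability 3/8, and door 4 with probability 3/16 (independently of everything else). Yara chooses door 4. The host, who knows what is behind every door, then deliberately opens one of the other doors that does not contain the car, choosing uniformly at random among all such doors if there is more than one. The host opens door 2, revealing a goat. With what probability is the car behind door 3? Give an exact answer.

Consider each possible location of the car in turn.
If it is behind door 1 (prior 3/16): the host has 2 equally likely choices, so probability 1/2; weight (3/16)·(1/2) = 3/32.
If it is behind door 2 (prior 1/4): the host opened door 2, so this case is ruled out; weight (1/4)·0 = 0.
If it is behind door 3 (prior 3/8): the host has 2 equally likely choices, so probability 1/2; weight (3/8)·(1/2) = 3/16.
If it is behind door 4 (prior 3/16): the host has 3 equally likely choices, so probability 1/3; weight (3/16)·(1/3) = 1/16.
The weights sum to 11/32.
So P(the car behind door 3 | the host opened door 2) = (3/16) / (11/32) = 6/11.

6/11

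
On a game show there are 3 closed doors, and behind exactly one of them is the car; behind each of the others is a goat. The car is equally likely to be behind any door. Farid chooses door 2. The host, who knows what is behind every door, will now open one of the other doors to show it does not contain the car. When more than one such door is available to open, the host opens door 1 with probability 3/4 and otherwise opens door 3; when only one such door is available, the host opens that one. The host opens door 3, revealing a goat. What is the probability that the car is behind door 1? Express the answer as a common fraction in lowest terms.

4/5

Consider each possible location of the car in turn.
If it is behind door 1 (prior 1/3): only door 3 is available, probability 1; weight (1/3)·1 = 1/3.
If it is behind door 2 (prior 1/3): door 1 is available but not opened, probability 1/4; weight (1/3)·(1/4) = 1/12.
If it is behind door 3 (prior 1/3): the host opened door 3, so this case is ruled out; weight (1/3)·0 = 0.
The weights sum to 5/12.
So P(the car behind door 1 | the host opened door 3) = (1/3) / (5/12) = 4/5.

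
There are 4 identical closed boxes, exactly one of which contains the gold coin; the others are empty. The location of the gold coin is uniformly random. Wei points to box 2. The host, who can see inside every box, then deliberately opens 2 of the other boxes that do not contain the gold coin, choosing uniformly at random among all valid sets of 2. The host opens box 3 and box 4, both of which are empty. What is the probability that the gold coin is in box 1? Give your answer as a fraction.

3/4

Condition on the true location of the gold coin.
If it is in box 1 (prior 1/4): the host has no choice, probability 1; weight (1/4)·1 = 1/4.
If it is in box 2 (prior 1/4): the host has 3 equally likely choices, so probability 1/3; weight (1/4)·(1/3) = 1/12.
If it is in either of boxes 3 and 4 (prior 1/4 each): that box was opened and seen not to hold the prize — ruled out; weight (1/4)·0 = 0 each.
The weights sum to 1/3.
So P(the gold coin in box 1 | the host opened box 3 and box 4) = (1/4) / (1/3) = 3/4.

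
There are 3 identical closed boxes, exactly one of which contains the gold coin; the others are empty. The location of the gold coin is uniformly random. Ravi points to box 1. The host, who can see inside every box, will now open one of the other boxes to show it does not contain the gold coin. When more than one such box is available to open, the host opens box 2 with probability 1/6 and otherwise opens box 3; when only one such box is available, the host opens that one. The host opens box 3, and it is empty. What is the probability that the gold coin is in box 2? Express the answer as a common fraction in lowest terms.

6/11

Consider each possible location of the gold coin in turn.
If it is in box 1 (prior 1/3): box 2 is available but not opened, probability 5/6; weight (1/3)·(5/6) = 5/18.
If it is in box 2 (prior 1/3): only box 3 is available, probability 1; weight (1/3)·1 = 1/3.
If it is in box 3 (prior 1/3): the host opened box 3, so this case is ruled out; weight (1/3)·0 = 0.
The weights sum to 11/18.
So P(the gold coin in box 2 | the host opened box 3) = (1/3) / (11/18) = 6/11.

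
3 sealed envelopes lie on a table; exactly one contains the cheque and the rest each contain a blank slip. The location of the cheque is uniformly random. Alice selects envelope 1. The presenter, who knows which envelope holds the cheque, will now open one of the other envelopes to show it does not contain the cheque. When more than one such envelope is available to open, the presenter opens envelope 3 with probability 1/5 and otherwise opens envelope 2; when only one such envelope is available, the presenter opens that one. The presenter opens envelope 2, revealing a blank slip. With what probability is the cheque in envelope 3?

5/9

Condition on the true location of the cheque.
If it is in envelope 1 (prior 1/3): envelope 3 is available but not opened, probability 4/5; weight (1/3)·(4/5) = 4/15.
If it is in envelope 2 (prior 1/3): the presenter opened envelope 2, so this case is ruled out; weight (1/3)·0 = 0.
If it is in envelope 3 (prior 1/3): only envelope 2 is available, probability 1; weight (1/3)·1 = 1/3.
The weights sum to 3/5.
So P(the cheque in envelope 3 | the presenter opened envelope 2) = (1/3) / (3/5) = 5/9.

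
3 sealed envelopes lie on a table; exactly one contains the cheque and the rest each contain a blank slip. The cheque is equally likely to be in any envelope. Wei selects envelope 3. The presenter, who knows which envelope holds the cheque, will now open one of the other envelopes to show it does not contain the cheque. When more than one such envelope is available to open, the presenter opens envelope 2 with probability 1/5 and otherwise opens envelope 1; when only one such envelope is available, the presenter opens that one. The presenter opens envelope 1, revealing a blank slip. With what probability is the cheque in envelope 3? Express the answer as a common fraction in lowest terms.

4/9

Consider each possible location of the cheque in turn.
If it is in envelope 1 (prior 1/3): the presenter opened envelope 1, so this case is ruled out; weight (1/3)·0 = 0.
If it is in envelope 2 (prior 1/3): only envelope 1 is available, probability 1; weight (1/3)·1 = 1/3.
If it is in envelope 3 (prior 1/3): envelope 2 is available but not opened, probability 4/5; weight (1/3)·(4/5) = 4/15.
The weights sum to 3/5.
So P(the cheque in envelope 3 | the presenter opened envelope 1) = (4/15) / (3/5) = 4/9.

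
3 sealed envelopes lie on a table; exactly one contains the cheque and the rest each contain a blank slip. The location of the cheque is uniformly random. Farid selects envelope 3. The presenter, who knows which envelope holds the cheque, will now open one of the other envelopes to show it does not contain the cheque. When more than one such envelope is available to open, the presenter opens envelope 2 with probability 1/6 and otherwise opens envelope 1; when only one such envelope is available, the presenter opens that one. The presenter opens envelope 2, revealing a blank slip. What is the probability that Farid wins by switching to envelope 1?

6/7

Condition on the true location of the cheque.
If it is in envelope 1 (prior 1/3): only envelope 2 is available, probability 1; weight (1/3)·1 = 1/3.
If it is in envelope 2 (prior 1/3): the presenter opened envelope 2, so this case is ruled out; weight (1/3)·0 = 0.
If it is in envelope 3 (prior 1/3): envelope 2 is available, opened with probability 1/6; weight (1/3)·(1/6) = 1/18.
The weights sum to 7/18.
So P(the cheque in envelope 1 | the presenter opened envelope 2) = (1/3) / (7/18) = 6/7.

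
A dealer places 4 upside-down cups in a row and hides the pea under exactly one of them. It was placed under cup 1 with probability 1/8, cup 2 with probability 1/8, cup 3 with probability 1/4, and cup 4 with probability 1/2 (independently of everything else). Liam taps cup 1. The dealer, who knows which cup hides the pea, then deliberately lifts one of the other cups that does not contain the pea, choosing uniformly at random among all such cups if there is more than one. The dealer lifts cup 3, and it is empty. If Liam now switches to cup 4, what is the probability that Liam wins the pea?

Consider each possible location of the pea in turn.
If it is under cup 1 (prior 1/8): the dealer has 3 equally likely choices, so probability 1/3; weight (1/8)·(1/3) = 1/24.
If it is under cup 2 (prior 1/8): the dealer has 2 equally likely choices, so probability 1/2; weight (1/8)·(1/2) = 1/16.
If it is under cup 3 (prior 1/4): the dealer opened cup 3, so this case is ruled out; weight (1/4)·0 = 0.
If it is under cup 4 (prior 1/2): the dealer has 2 equally likely choices, so probability 1/2; weight (1/2)·(1/2) = 1/4.
The weights sum to 17/48.
So P(the pea under cup 4 | the dealer opened cup 3) = (1/4) / (17/48) = 12/17.

12/17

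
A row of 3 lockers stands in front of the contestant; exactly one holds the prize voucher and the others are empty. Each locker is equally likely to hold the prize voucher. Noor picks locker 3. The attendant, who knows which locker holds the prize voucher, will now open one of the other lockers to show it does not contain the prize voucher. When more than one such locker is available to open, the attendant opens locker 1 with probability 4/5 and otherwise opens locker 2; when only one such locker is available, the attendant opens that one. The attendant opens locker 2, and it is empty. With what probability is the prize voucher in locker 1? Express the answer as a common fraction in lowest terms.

Condition on the true location of the prize voucher.
If it is in locker 1 (prior 1/3): only locker 2 is available, probability 1; weight (1/3)·1 = 1/3.
If it is in locker 2 (prior 1/3): the attendant opened locker 2, so this case is ruled out; weight (1/3)·0 = 0.
If it is in locker 3 (prior 1/3): locker 1 is available but not opened, probability 1/5; weight (1/3)·(1/5) = 1/15.
The weights sum to 2/5.
So P(the prize voucher in locker 1 | the attendant opened locker 2) = (1/3) / (2/5) = 5/6.

5/6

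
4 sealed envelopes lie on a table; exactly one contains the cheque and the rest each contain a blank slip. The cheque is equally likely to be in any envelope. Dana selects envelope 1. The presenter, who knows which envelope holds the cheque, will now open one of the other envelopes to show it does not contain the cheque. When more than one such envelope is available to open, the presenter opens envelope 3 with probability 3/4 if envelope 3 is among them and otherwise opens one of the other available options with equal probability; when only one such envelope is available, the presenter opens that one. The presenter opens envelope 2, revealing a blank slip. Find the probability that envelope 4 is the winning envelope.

2/7

Consider each possible location of the cheque in turn.
If it is in envelope 1 (prior 1/4): envelope 3 is available but not opened; envelope 2 gets probability (1 − 3/4)/2 = 1/8; weight (1/4)·(1/8) = 1/32.
If it is in envelope 2 (prior 1/4): the presenter opened envelope 2, so this case is ruled out; weight (1/4)·0 = 0.
If it is in envelope 3 (prior 1/4): envelope 3 holds the prize so is unavailable; the presenter chooses uniformly among the 2 others, probability 1/2; weight (1/4)·(1/2) = 1/8.
If it is in envelope 4 (prior 1/4): envelope 3 is available but not opened, probability 1/4; weight (1/4)·(1/4) = 1/16.
The weights sum to 7/32.
So P(the cheque in envelope 4 | the presenter opened envelope 2) = (1/16) / (7/32) = 2/7.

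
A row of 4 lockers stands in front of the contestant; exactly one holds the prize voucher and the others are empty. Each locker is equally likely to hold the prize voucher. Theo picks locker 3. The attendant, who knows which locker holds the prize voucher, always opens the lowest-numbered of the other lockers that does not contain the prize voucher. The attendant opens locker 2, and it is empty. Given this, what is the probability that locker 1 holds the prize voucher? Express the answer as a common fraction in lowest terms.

1

Condition on the true location of the prize voucher.
If it is in locker 1 (prior 1/4): locker 2 is the lowest-numbered option available, probability 1; weight (1/4)·1 = 1/4.
If it is in locker 2 (prior 1/4): the attendant opened locker 2, so this case is ruled out; weight (1/4)·0 = 0.
If it is in either of lockers 3 and 4 (prior 1/4 each): the attendant would have opened locker 1 instead, probability 0; weight (1/4)·0 = 0 each.
The weights sum to 1/4.
So P(the prize voucher in locker 1 | the attendant opened locker 2) = (1/4) / (1/4) = 1.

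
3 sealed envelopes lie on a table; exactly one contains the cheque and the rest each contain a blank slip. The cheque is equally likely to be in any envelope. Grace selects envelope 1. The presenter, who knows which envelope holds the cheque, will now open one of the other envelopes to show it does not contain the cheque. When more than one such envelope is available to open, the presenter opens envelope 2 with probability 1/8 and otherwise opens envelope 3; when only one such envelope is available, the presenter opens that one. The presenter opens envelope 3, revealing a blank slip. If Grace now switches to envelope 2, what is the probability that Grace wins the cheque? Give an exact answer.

8/15

Consider each possible location of the cheque in turn.
If it is in envelope 1 (prior 1/3): envelope 2 is available but not opened, probability 7/8; weight (1/3)·(7/8) = 7/24.
If it is in envelope 2 (prior 1/3): only envelope 3 is available, probability 1; weight (1/3)·1 = 1/3.
If it is in envelope 3 (prior 1/3): the presenter opened envelope 3, so this case is ruled out; weight (1/3)·0 = 0.
The weights sum to 5/8.
So P(the cheque in envelope 2 | the presenter opened envelope 3) = (1/3) / (5/8) = 8/15.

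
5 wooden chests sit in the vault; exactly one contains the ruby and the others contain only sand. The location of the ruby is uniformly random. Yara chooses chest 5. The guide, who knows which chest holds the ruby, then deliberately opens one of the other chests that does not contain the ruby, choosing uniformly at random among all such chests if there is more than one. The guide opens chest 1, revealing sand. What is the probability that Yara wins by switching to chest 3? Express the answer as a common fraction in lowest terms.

4/15

Consider each possible location of the ruby in turn.
If it is in chest 1 (prior 1/5): the guide opened chest 1, so this case is ruled out; weight (1/5)·0 = 0.
If it is in any of chests 2, 3, and 4 (prior 1/5 each): the guide has 3 equally likely choices, so probability 1/3; weight (1/5)·(1/3) = 1/15 each.
If it is in chest 5 (prior 1/5): the guide has 4 equally likely choices, so probability 1/4; weight (1/5)·(1/4) = 1/20.
The weights sum to 1/4.
So P(the ruby in chest 3 | the guide opened chest 1) = (1/15) / (1/4) = 4/15.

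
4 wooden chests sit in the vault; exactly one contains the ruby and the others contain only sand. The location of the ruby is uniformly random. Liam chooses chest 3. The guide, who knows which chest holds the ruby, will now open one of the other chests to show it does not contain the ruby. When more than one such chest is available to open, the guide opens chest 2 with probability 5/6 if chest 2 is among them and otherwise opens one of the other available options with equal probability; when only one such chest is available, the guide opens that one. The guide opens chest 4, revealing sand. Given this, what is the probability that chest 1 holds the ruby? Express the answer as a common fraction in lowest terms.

2/9

Consider each possible location of the ruby in turn.
If it is in chest 1 (prior 1/4): chest 2 is available but not opened, probability 1/6; weight (1/4)·(1/6) = 1/24.
If it is in chest 2 (prior 1/4): chest 2 holds the prize so is unavailable; the guide chooses uniformly among the 2 others, probability 1/2; weight (1/4)·(1/2) = 1/8.
If it is in chest 3 (prior 1/4): chest 2 is available but not opened; chest 4 gets probability (1 − 5/6)/2 = 1/12; weight (1/4)·(1/12) = 1/48.
If it is in chest 4 (prior 1/4): the guide opened chest 4, so this case is ruled out; weight (1/4)·0 = 0.
The weights sum to 3/16.
So P(the ruby in chest 1 | the guide opened chest 4) = (1/24) / (3/16) = 2/9.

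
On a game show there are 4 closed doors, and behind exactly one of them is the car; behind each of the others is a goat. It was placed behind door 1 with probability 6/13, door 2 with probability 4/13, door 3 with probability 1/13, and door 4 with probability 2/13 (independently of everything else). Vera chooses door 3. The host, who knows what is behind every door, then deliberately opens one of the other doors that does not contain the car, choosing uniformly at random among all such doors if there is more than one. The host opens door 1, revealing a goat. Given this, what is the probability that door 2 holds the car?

3/5

Condition on the true location of the car.
If it is behind door 1 (prior 6/13): the host opened door 1, so this case is ruled out; weight (6/13)·0 = 0.
If it is behind door 2 (prior 4/13): the host has 2 equally likely choices, so probability 1/2; weight (4/13)·(1/2) = 2/13.
If it is behind door 3 (prior 1/13): the host has 3 equally likely choices, so probability 1/3; weight (1/13)·(1/3) = 1/39.
If it is behind door 4 (prior 2/13): the host has 2 equally likely choices, so probability 1/2; weight (2/13)·(1/2) = 1/13.
The weights sum to 10/39.
So P(the car behind door 2 | the host opened door 1) = (2/13) / (10/39) = 3/5.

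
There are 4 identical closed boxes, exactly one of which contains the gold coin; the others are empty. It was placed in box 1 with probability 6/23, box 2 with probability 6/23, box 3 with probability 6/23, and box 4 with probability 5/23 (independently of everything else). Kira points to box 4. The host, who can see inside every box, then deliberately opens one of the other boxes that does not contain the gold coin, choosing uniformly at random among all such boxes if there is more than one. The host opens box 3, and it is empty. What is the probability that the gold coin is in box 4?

5/23

Apply Bayes' rule, conditioning on where the gold coin actually is.
If it is in either of boxes 1 and 2 (prior 6/23 each): the host has 2 equally likely choices, so probability 1/2; weight (6/23)·(1/2) = 3/23 each.
If it is in box 3 (prior 6/23): the host opened box 3, so this case is ruled out; weight (6/23)·0 = 0.
If it is in box 4 (prior 5/23): the host has 3 equally likely choices, so probability 1/3; weight (5/23)·(1/3) = 5/69.
The weights sum to 1/3.
So P(the gold coin in box 4 | the host opened box 3) = (5/69) / (1/3) = 5/23.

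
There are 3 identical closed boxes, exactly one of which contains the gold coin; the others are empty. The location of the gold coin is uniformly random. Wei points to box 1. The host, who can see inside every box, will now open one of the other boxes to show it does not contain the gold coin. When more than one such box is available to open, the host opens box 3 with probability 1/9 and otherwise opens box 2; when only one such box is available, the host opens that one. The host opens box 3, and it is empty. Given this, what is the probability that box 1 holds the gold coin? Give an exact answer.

1/10

Condition on the true location of the gold coin.
If it is in box 1 (prior 1/3): box 3 is available, opened with probability 1/9; weight (1/3)·(1/9) = 1/27.
If it is in box 2 (prior 1/3): only box 3 is available, probability 1; weight (1/3)·1 = 1/3.
If it is in box 3 (prior 1/3): the host opened box 3, so this case is ruled out; weight (1/3)·0 = 0.
The weights sum to 10/27.
So P(the gold coin in box 1 | the host opened box 3) = (1/27) / (10/27) = 1/10.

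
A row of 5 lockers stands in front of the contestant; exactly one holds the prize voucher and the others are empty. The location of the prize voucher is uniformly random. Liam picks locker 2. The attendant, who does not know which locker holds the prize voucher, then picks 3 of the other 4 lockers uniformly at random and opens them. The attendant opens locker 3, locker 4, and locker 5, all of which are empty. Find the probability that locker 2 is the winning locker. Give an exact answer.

1/2

Apply Bayes' rule, conditioning on where the prize voucher actually is.
If it is in either of lockers 1 and 2 (prior 1/5 each): the attendant picks exactly this set with probability 1/4 regardless, and none is the prize; weight (1/5)·(1/4) = 1/20 each.
If it is in any of lockers 3, 4, and 5 (prior 1/5 each): that locker was opened and seen not to hold the prize — ruled out; weight (1/5)·0 = 0 each.
The weights sum to 1/10.
So P(the prize voucher in locker 2 | the attendant opened locker 3, locker 4, and locker 5) = (1/20) / (1/10) = 1/2.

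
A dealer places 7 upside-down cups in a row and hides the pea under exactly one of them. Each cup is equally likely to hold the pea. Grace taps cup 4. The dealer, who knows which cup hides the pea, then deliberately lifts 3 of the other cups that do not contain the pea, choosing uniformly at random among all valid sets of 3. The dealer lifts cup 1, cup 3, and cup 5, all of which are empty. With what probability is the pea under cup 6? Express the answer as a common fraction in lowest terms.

Consider each possible location of the pea in turn.
If it is under any of cups 1, 3, and 5 (prior 1/7 each): that cup was opened and seen not to hold the prize — ruled out; weight (1/7)·0 = 0 each.
If it is under any of cups 2, 6, and 7 (prior 1/7 each): the dealer has 10 equally likely choices, so probability 1/10; weight (1/7)·(1/10) = 1/70 each.
If it is under cup 4 (prior 1/7): the dealer has 20 equally likely choices, so probability 1/20; weight (1/7)·(1/20) = 1/140.
The weights sum to 1/20.
So P(the pea under cup 6 | the dealer opened cup 1, cup 3, and cup 5) = (1/70) / (1/20) = 2/7.

2/7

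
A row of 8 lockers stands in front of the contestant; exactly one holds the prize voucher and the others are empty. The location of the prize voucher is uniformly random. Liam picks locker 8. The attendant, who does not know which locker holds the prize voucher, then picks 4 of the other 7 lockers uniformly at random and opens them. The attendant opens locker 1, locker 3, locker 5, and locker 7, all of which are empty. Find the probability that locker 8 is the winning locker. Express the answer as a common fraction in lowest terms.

Condition on the true location of the prize voucher.
If it is in any of lockers 1, 3, 5, and 7 (prior 1/8 each): that locker was opened and seen not to hold the prize — ruled out; weight (1/8)·0 = 0 each.
If it is in any of lockers 2, 4, 6, and 8 (prior 1/8 each): the attendant picks exactly this set with probability 1/35 regardless, and none is the prize; weight (1/8)·(1/35) = 1/280 each.
The weights sum to 1/70.
So P(the prize voucher in locker 8 | the attendant opened locker 1, locker 3, locker 5, and locker 7) = (1/280) / (1/70) = 1/4.

1/4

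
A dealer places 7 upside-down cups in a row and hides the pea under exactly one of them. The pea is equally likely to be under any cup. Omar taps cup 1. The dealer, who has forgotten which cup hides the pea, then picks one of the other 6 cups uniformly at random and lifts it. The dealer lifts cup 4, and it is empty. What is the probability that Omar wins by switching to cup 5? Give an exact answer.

Because the dealer chose which cup to lift without knowing where the pea is, the choice is independent of the prize location. Learning that cup 4 does not hold the pea simply rules out that one location and leaves the remaining 6 cups still equally likely by symmetry.
So P(the pea under cup 5) = 1/6.

1/6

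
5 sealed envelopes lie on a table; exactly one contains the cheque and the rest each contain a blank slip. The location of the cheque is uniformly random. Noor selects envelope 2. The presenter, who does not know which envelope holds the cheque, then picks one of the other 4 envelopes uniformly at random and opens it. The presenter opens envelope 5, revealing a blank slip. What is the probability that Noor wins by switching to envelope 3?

1/4

Apply Bayes' rule, conditioning on where the cheque actually is.
If it is in any of envelopes 1, 2, 3, and 4 (prior 1/5 each): the presenter picks envelope 5 with probability 1/4 regardless, and it is not the prize; weight (1/5)·(1/4) = 1/20 each.
If it is in envelope 5 (prior 1/5): the presenter opened envelope 5, so this case is ruled out; weight (1/5)·0 = 0.
The weights sum to 1/5.
So P(the cheque in envelope 3 | the presenter opened envelope 5) = (1/20) / (1/5) = 1/4.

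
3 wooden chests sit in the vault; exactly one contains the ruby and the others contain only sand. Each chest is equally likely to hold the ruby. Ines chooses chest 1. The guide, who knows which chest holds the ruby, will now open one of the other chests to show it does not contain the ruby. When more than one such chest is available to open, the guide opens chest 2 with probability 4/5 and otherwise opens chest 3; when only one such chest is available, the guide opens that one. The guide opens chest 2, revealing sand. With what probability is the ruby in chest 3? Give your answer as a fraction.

Apply Bayes' rule, conditioning on where the ruby actually is.
If it is in chest 1 (prior 1/3): chest 2 is available, opened with probability 4/5; weight (1/3)·(4/5) = 4/15.
If it is in chest 2 (prior 1/3): the guide opened chest 2, so this case is ruled out; weight (1/3)·0 = 0.
If it is in chest 3 (prior 1/3): only chest 2 is available, probability 1; weight (1/3)·1 = 1/3.
The weights sum to 3/5.
So P(the ruby in chest 3 | the guide opened chest 2) = (1/3) / (3/5) = 5/9.

5/9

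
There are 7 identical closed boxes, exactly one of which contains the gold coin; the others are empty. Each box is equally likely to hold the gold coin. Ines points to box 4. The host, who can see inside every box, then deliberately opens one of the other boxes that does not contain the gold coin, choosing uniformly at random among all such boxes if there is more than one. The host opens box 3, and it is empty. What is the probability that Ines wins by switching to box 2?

Condition on the true location of the gold coin.
If it is in any of boxes 1, 2, 5, 6, and 7 (prior 1/7 each): the host has 5 equally likely choices, so probability 1/5; weight (1/7)·(1/5) = 1/35 each.
If it is in box 3 (prior 1/7): the host opened box 3, so this case is ruled out; weight (1/7)·0 = 0.
If it is in box 4 (prior 1/7): the host has 6 equally likely choices, so probability 1/6; weight (1/7)·(1/6) = 1/42.
The weights sum to 1/6.
So P(the gold coin in box 2 | the host opened box 3) = (1/35) / (1/6) = 6/35.

6/35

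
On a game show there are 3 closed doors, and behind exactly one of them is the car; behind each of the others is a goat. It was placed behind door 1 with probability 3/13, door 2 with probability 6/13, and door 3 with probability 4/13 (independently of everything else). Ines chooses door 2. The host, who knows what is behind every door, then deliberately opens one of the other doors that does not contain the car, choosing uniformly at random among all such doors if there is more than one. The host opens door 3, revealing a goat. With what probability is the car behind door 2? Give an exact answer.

Condition on the true location of the car.
If it is behind door 1 (prior 3/13): the host has no choice, probability 1; weight (3/13)·1 = 3/13.
If it is behind door 2 (prior 6/13): the host has 2 equally likely choices, so probability 1/2; weight (6/13)·(1/2) = 3/13.
If it is behind door 3 (prior 4/13): the host opened door 3, so this case is ruled out; weight (4/13)·0 = 0.
The weights sum to 6/13.
So P(the car behind door 2 | the host opened door 3) = (3/13) / (6/13) = 1/2.

1/2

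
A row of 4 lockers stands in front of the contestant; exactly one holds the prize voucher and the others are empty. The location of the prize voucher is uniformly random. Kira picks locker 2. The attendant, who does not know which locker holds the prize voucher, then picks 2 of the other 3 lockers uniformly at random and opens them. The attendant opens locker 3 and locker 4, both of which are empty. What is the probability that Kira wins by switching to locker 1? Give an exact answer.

Apply Bayes' rule, conditioning on where the prize voucher actually is.
If it is in either of lockers 1 and 2 (prior 1/4 each): the attendant picks exactly this set with probability 1/3 regardless, and none is the prize; weight (1/4)·(1/3) = 1/12 each.
If it is in either of lockers 3 and 4 (prior 1/4 each): that locker was opened and seen not to hold the prize — ruled out; weight (1/4)·0 = 0 each.
The weights sum to 1/6.
So P(the prize voucher in locker 1 | the attendant opened locker 3 and locker 4) = (1/12) / (1/6) = 1/2.

1/2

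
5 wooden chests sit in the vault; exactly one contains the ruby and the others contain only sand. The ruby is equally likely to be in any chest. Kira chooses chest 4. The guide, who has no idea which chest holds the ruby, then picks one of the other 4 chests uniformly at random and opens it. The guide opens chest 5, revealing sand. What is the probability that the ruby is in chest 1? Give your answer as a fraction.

1/4

Because the guide chose which chest to open without knowing where the ruby is, the choice is independent of the prize location. Learning that chest 5 does not hold the ruby simply rules out that one location and leaves the remaining 4 chests still equally likely by symmetry.
So P(the ruby in chest 1) = 1/4.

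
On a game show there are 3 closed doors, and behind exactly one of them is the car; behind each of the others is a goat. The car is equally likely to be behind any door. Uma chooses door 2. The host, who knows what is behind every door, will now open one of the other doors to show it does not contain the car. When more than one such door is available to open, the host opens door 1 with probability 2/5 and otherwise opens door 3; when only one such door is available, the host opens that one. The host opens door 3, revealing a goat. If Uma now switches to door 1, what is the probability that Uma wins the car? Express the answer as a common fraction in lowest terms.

Apply Bayes' rule, conditioning on where the car actually is.
If it is behind door 1 (prior 1/3): only door 3 is available, probability 1; weight (1/3)·1 = 1/3.
If it is behind door 2 (prior 1/3): door 1 is available but not opened, probability 3/5; weight (1/3)·(3/5) = 1/5.
If it is behind door 3 (prior 1/3): the host opened door 3, so this case is ruled out; weight (1/3)·0 = 0.
The weights sum to 8/15.
So P(the car behind door 1 | the host opened door 3) = (1/3) / (8/15) = 5/8.

5/8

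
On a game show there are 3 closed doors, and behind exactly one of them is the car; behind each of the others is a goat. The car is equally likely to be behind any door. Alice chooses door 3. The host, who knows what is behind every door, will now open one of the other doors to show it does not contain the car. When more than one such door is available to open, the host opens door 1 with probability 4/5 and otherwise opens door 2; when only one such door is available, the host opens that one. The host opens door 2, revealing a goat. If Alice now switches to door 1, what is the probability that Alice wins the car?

5/6

Condition on the true location of the car.
If it is behind door 1 (prior 1/3): only door 2 is available, probability 1; weight (1/3)·1 = 1/3.
If it is behind door 2 (prior 1/3): the host opened door 2, so this case is ruled out; weight (1/3)·0 = 0.
If it is behind door 3 (prior 1/3): door 1 is available but not opened, probability 1/5; weight (1/3)·(1/5) = 1/15.
The weights sum to 2/5.
So P(the car behind door 1 | the host opened door 2) = (1/3) / (2/5) = 5/6.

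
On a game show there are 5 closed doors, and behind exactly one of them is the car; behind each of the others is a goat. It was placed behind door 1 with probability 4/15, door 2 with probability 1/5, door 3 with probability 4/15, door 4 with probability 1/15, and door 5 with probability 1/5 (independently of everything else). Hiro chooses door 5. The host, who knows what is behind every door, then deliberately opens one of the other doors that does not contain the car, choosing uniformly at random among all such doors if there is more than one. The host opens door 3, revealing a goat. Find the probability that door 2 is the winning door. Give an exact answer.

12/41

Condition on the true location of the car.
If it is behind door 1 (prior 4/15): the host has 3 equally likely choices, so probability 1/3; weight (4/15)·(1/3) = 4/45.
If it is behind door 2 (prior 1/5): the host has 3 equally likely choices, so probability 1/3; weight (1/5)·(1/3) = 1/15.
If it is behind door 3 (prior 4/15): the host opened door 3, so this case is ruled out; weight (4/15)·0 = 0.
If it is behind door 4 (prior 1/15): the host has 3 equally likely choices, so probability 1/3; weight (1/15)·(1/3) = 1/45.
If it is behind door 5 (prior 1/5): the host has 4 equally likely choices, so probability 1/4; weight (1/5)·(1/4) = 1/20.
The weights sum to 41/180.
So P(the car behind door 2 | the host opened door 3) = (1/15) / (41/180) = 12/41.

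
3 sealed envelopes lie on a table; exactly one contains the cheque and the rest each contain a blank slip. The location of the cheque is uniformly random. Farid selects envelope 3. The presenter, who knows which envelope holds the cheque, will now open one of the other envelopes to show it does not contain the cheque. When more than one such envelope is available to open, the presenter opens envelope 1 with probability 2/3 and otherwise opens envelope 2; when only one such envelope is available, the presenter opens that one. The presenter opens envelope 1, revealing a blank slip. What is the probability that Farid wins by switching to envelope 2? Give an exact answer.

3/5

Condition on the true location of the cheque.
If it is in envelope 1 (prior 1/3): the presenter opened envelope 1, so this case is ruled out; weight (1/3)·0 = 0.
If it is in envelope 2 (prior 1/3): only envelope 1 is available, probability 1; weight (1/3)·1 = 1/3.
If it is in envelope 3 (prior 1/3): envelope 1 is available, opened with probability 2/3; weight (1/3)·(2/3) = 2/9.
The weights sum to 5/9.
So P(the cheque in envelope 2 | the presenter opened envelope 1) = (1/3) / (5/9) = 3/5.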